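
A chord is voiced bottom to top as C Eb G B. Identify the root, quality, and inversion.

The distinct note names are C, Eb, G, B. Stacked in thirds they read C–Eb–G–B, which is a minor-major seventh chord on C.
The lowest note is C, the root of the chord, so this is root position (figured bass 7).

C minor-major seventh, root position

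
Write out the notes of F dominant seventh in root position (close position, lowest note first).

F, A, C, Eb

Spelling F dominant seventh: F–A–C–Eb. In root position the root is bass, giving F, A, C, Eb from the bottom.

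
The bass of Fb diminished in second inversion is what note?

Cbb

In second inversion the fifth is lowest. For Fb diminished (Fb–Abb–Cbb) that is Cbb.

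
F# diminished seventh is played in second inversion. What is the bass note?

C

In second inversion the fifth is lowest. For F# diminished seventh (F#–A–C–Eb) that is C.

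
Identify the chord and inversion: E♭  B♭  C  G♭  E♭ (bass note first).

The pitch classes Eb, Bb, C, Gb arrange in thirds as C–Eb–Gb–Bb: a C half-diminished seventh chord.
Eb is the third of C half-diminished seventh; third in the bass means first inversion (figured bass 6/5).

C half-diminished seventh, first inversion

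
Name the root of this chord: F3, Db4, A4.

F, Db, A are the tones of a Db augmented triad (Db–F–A), making Db the root.

Db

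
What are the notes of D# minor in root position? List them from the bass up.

D# minor is D#–F#–A#. Root position puts the root (D#) in the bass, with the remaining tones above: D#, F#, A#.

D#, F#, A#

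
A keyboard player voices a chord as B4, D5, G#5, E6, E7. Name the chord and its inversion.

The pitch classes B, D, G#, E arrange in thirds as E–G#–B–D: an E dominant seventh chord.
The lowest note is B, the fifth of the chord, so this is second inversion (figured bass 4/3).

E dominant seventh, second inversion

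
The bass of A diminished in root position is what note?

In root position the root is lowest. For A diminished (A–C–Eb) that is A.

A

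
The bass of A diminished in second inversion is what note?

Eb

A diminished is A–C–Eb. Second inversion places the fifth in the bass: Eb.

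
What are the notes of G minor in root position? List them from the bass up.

Spelling G minor: G–Bb–D. In root position the root is bass, giving G, Bb, D from the bottom.

G, Bb, D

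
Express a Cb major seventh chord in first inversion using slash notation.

First inversion of Cb major seventh has the third (Eb) in the bass. As a slash chord: Cbmaj7/Eb.

Cbmaj7/Eb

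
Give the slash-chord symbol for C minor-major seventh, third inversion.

Cm(maj7)/B

Third inversion of C minor-major seventh has the seventh (B) in the bass. As a slash chord: Cm(maj7)/B.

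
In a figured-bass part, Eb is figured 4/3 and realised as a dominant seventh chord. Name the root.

The figures 4/3 mean the fifth of the chord is in the bass. If Eb is the fifth of a dominant seventh chord, the root is Ab (chord tones Ab–C–Eb–Gb).

Ab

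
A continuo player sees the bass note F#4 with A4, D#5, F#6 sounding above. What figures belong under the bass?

6

The notes F#, A, D# stack in thirds as D#–F#–A — a D# diminished triad. The bass F# is the third, so this is first inversion: figured 6.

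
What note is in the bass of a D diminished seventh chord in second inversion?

Ab

The fifth of D diminished seventh (D–F–Ab–Cb) is Ab; that is the bass in second inversion.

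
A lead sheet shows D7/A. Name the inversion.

second inversion

D7/A means D dominant seventh with A in the bass. A is the fifth of D dominant seventh (D–F#–A–C), so this is second inversion.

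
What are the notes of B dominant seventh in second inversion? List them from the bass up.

F#, A, B, D#

The chord tones are B–D#–F#–A. With the fifth (F#) lowest for second inversion: F#, A, B, D#.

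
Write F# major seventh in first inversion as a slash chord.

First inversion of F# major seventh has the third (A#) in the bass. As a slash chord: F#maj7/A#.

F#maj7/A#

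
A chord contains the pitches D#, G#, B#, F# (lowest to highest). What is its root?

G#

D#, G#, B#, F# are the tones of a G# dominant seventh chord (G#–B#–D#–F#), making G# the root.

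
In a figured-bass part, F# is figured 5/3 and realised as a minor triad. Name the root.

F#

The figures 5/3 mean the root of the chord is in the bass. If F# is the root of a minor triad, the root is F# (chord tones F#–A–C#).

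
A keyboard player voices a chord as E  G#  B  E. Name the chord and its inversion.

E major, root position

Reducing to letter names: E, G#, B. These stack in thirds as E–G#–B — an E major triad.
With the root (E) in the bass, the chord is in root position (figured bass 5/3).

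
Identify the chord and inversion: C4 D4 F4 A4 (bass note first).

D minor seventh, third inversion

The pitch classes C, D, F, A arrange in thirds as D–F–A–C: a D minor seventh chord.
The lowest note is C, the seventh of the chord, so this is third inversion (figured bass 4/2).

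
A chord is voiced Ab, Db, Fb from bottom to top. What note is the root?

Db

Ab, Db, Fb are the tones of a Db minor triad (Db–Fb–Ab), making Db the root.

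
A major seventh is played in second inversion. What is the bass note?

The fifth of A major seventh (A–C#–E–G#) is E; that is the bass in second inversion.

E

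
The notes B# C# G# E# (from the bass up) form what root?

The distinct letter names are B#, C#, G#, E#. Arranged as a stack of thirds they read C#–E#–G#–B#, so C# is the root (a C# major seventh chord).

C#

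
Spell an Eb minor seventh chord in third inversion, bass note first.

Eb minor seventh is Eb–Gb–Bb–Db. Third inversion puts the seventh (Db) in the bass, with the remaining tones above: Db, Eb, Gb, Bb.

Db, Eb, Gb, Bb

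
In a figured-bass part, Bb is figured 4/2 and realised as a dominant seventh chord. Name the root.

The figures 4/2 mean the seventh of the chord is in the bass. If Bb is the seventh of a dominant seventh chord, the root is C (chord tones C–E–G–Bb).

C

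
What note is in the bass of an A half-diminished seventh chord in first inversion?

The third of A half-diminished seventh (A–C–Eb–G) is C; that is the bass in first inversion.

C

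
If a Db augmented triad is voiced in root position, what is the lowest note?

Db augmented is Db–F–A. Root position places the root in the bass: Db.

Db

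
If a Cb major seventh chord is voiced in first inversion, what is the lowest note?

Eb

Cb major seventh is Cb–Eb–Gb–Bb. First inversion places the third in the bass: Eb.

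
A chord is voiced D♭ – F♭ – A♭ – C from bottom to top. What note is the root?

Db, Fb, Ab, C are the tones of a Db minor-major seventh chord (Db–Fb–Ab–C), making Db the root.

Db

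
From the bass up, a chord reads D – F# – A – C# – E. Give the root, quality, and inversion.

Reducing to letter names: D, F#, A, C#, E. These stack in thirds as D–F#–A–C#–E — a D major ninth chord.
The lowest note is D, the root of the chord, so this is root position.

D major ninth, root position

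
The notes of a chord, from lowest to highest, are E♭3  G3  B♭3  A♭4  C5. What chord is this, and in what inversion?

Ab major ninth, second inversion

The distinct note names are Eb, G, Bb, Ab, C. Stacked in thirds they read Ab–C–Eb–G–Bb, which is a major ninth chord on Ab.
The lowest note is Eb, the fifth of the chord, so this is second inversion.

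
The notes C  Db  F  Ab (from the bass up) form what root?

Db

C, Db, F, Ab are the tones of a Db major seventh chord (Db–F–Ab–C), making Db the root.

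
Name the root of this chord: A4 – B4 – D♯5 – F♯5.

B

Reordering A, B, D#, F# into stacked thirds gives B–D#–F#–A; the bottom of that stack, B, is the root.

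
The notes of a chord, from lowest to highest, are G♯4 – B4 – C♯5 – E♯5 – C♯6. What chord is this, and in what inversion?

Reducing to letter names: G#, B, C#, E#. These stack in thirds as C#–E#–G#–B — a C# dominant seventh chord.
The lowest note is G#, the fifth of the chord, so this is second inversion (figured bass 4/3).

C# dominant seventh, second inversion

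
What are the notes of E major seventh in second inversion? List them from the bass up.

B, D#, E, G#

E major seventh is E–G#–B–D#. Second inversion puts the fifth (B) in the bass, with the remaining tones above: B, D#, E, G#.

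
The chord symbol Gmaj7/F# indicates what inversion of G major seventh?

Gmaj7/F# means G major seventh with F# in the bass. F# is the seventh of G major seventh (G–B–D–F#), so this is third inversion.

third inversion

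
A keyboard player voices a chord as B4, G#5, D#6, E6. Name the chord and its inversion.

E major seventh, second inversion

The pitch classes B, G#, D#, E arrange in thirds as E–G#–B–D#: an E major seventh chord.
B is the fifth of E major seventh; fifth in the bass means second inversion (figured bass 4/3).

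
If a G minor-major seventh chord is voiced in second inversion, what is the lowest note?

D

In second inversion the fifth is lowest. For G minor-major seventh (G–Bb–D–F#) that is D.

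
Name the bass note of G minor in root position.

G

In root position the root is lowest. For G minor (G–Bb–D) that is G.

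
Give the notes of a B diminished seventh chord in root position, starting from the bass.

B, D, F, Ab

B diminished seventh is B–D–F–Ab. Root position puts the root (B) in the bass, with the remaining tones above: B, D, F, Ab.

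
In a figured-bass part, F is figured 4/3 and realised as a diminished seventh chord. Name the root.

B

The figures 4/3 mean the fifth of the chord is in the bass. If F is the fifth of a diminished seventh chord, the root is B (chord tones B–D–F–Ab).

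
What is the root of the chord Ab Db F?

Ab, Db, F are the tones of a Db major triad (Db–F–Ab), making Db the root.

Db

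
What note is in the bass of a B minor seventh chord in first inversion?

In first inversion the third is lowest. For B minor seventh (B–D–F#–A) that is D.

D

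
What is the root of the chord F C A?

The distinct letter names are F, C, A. Arranged as a stack of thirds they read F–A–C, so F is the root (an F major triad).

F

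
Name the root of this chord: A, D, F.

The distinct letter names are A, D, F. Arranged as a stack of thirds they read D–F–A, so D is the root (a D minor triad).

D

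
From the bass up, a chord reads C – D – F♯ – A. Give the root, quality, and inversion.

The pitch classes C, D, F#, A arrange in thirds as D–F#–A–C: a D dominant seventh chord.
The lowest note is C, the seventh of the chord, so this is third inversion (figured bass 4/2).

D dominant seventh, third inversion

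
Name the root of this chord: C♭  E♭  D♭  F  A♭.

Db

Cb, Eb, Db, F, Ab are the tones of a Db dominant ninth chord (Db–F–Ab–Cb–Eb), making Db the root.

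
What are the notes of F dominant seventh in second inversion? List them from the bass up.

The chord tones are F–A–C–Eb. With the fifth (C) lowest for second inversion: C, Eb, F, A.

C, Eb, F, A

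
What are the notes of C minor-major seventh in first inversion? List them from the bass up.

The chord tones are C–Eb–G–B. With the third (Eb) lowest for first inversion: Eb, G, B, C.

Eb, G, B, C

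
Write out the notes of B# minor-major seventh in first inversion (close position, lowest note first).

D#, F##, A##, B#

B# minor-major seventh is B#–D#–F##–A##. First inversion puts the third (D#) in the bass, with the remaining tones above: D#, F##, A##, B#.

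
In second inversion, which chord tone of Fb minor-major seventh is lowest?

Cb

The fifth of Fb minor-major seventh (Fb–Abb–Cb–Eb) is Cb; that is the bass in second inversion.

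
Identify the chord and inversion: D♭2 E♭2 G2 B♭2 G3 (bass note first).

Reducing to letter names: Db, Eb, G, Bb. These stack in thirds as Eb–G–Bb–Db — an Eb dominant seventh chord.
Db is the seventh of Eb dominant seventh; seventh in the bass means third inversion (figured bass 4/2).

Eb dominant seventh, third inversion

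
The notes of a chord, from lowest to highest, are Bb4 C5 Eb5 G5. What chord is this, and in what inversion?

C minor seventh, third inversion

Reducing to letter names: Bb, C, Eb, G. These stack in thirds as C–Eb–G–Bb — a C minor seventh chord.
The lowest note is Bb, the seventh of the chord, so this is third inversion (figured bass 4/2).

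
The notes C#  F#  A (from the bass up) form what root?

The distinct letter names are C#, F#, A. Arranged as a stack of thirds they read F#–A–C#, so F# is the root (an F# minor triad).

F#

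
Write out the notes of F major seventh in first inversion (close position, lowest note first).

A, C, E, F

The chord tones are F–A–C–E. With the third (A) lowest for first inversion: A, C, E, F.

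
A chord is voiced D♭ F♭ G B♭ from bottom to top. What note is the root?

G

Db, Fb, G, Bb are the tones of a G diminished seventh chord (G–Bb–Db–Fb), making G the root.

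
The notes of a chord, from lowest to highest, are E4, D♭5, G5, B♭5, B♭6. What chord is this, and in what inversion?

The distinct note names are E, Db, G, Bb. Stacked in thirds they read E–G–Bb–Db, which is a diminished seventh chord on E.
With the root (E) in the bass, the chord is in root position (figured bass 7).

E diminished seventh, root position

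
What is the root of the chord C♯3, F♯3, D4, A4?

The distinct letter names are C#, F#, D, A. Arranged as a stack of thirds they read D–F#–A–C#, so D is the root (a D major seventh chord).

D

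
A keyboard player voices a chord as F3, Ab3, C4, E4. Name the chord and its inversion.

Reducing to letter names: F, Ab, C, E. These stack in thirds as F–Ab–C–E — an F minor-major seventh chord.
F is the root of F minor-major seventh; root in the bass means root position (figured bass 7).

F minor-major seventh, root position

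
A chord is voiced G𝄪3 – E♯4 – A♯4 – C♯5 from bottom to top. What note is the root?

A#

G##, E#, A#, C# are the tones of an A# minor-major seventh chord (A#–C#–E#–G##), making A# the root.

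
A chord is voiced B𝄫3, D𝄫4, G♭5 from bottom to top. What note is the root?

Reordering Bbb, Dbb, Gb into stacked thirds gives Gb–Bbb–Dbb; the bottom of that stack, Gb, is the root.

Gb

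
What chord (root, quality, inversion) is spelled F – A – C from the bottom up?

Reducing to letter names: F, A, C. These stack in thirds as F–A–C — an F major triad.
F is the root of F major; root in the bass means root position (figured bass 5/3).

F major, root position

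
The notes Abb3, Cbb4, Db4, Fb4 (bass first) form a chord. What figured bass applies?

The notes Abb, Cbb, Db, Fb stack in thirds as Db–Fb–Abb–Cbb — a Db diminished seventh chord. The bass Abb is the fifth, so this is second inversion: figured 4/3.

4/3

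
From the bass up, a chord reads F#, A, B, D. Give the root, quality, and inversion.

B minor seventh, second inversion

The pitch classes F#, A, B, D arrange in thirds as B–D–F#–A: a B minor seventh chord.
F# is the fifth of B minor seventh; fifth in the bass means second inversion (figured bass 4/3).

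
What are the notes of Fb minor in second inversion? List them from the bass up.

The chord tones are Fb–Abb–Cb. With the fifth (Cb) lowest for second inversion: Cb, Fb, Abb.

Cb, Fb, Abb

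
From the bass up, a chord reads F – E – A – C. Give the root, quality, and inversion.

The distinct note names are F, E, A, C. Stacked in thirds they read F–A–C–E, which is a major seventh chord on F.
F is the root of F major seventh; root in the bass means root position (figured bass 7).

F major seventh, root position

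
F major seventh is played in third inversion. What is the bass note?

E

In third inversion the seventh is lowest. For F major seventh (F–A–C–E) that is E.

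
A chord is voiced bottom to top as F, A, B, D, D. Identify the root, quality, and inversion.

B half-diminished seventh, second inversion

The distinct note names are F, A, B, D. Stacked in thirds they read B–D–F–A, which is a half-diminished seventh chord on B.
F is the fifth of B half-diminished seventh; fifth in the bass means second inversion (figured bass 4/3).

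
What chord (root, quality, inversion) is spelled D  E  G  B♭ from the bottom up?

Reducing to letter names: D, E, G, Bb. These stack in thirds as E–G–Bb–D — an E half-diminished seventh chord.
The lowest note is D, the seventh of the chord, so this is third inversion (figured bass 4/2).

E half-diminished seventh, third inversion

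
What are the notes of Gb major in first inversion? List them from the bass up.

Bb, Db, Gb

Spelling Gb major: Gb–Bb–Db. In first inversion the third is bass, giving Bb, Db, Gb from the bottom.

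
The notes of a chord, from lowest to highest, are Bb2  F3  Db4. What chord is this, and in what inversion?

The pitch classes Bb, F, Db arrange in thirds as Bb–Db–F: a Bb minor triad.
With the root (Bb) in the bass, the chord is in root position (figured bass 5/3).

Bb minor, root position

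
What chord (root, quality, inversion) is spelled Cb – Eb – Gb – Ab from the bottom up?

Reducing to letter names: Cb, Eb, Gb, Ab. These stack in thirds as Ab–Cb–Eb–Gb — an Ab minor seventh chord.
With the third (Cb) in the bass, the chord is in first inversion (figured bass 6/5).

Ab minor seventh, first inversion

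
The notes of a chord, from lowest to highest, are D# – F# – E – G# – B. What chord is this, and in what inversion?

The pitch classes D#, F#, E, G#, B arrange in thirds as E–G#–B–D#–F#: an E major ninth chord.
D# is the seventh of E major ninth; seventh in the bass means third inversion.

E major ninth, third inversion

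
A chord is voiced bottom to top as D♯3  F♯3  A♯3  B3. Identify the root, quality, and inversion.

B major seventh, first inversion

The pitch classes D#, F#, A#, B arrange in thirds as B–D#–F#–A#: a B major seventh chord.
The lowest note is D#, the third of the chord, so this is first inversion (figured bass 6/5).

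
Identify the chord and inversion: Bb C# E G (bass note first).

Reducing to letter names: Bb, C#, E, G. These stack in thirds as C#–E–G–Bb — a C# diminished seventh chord.
With the seventh (Bb) in the bass, the chord is in third inversion (figured bass 4/2).

C# diminished seventh, third inversion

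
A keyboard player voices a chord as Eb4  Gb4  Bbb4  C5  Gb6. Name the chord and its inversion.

C diminished seventh, first inversion

The pitch classes Eb, Gb, Bbb, C arrange in thirds as C–Eb–Gb–Bbb: a C diminished seventh chord.
With the third (Eb) in the bass, the chord is in first inversion (figured bass 6/5).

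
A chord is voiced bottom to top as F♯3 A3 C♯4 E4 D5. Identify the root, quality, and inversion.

The pitch classes F#, A, C#, E, D arrange in thirds as D–F#–A–C#–E: a D major ninth chord.
F# is the third of D major ninth; third in the bass means first inversion.

D major ninth, first inversion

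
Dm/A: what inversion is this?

Dm/A means D minor with A in the bass. A is the fifth of D minor (D–F–A), so this is second inversion.

second inversion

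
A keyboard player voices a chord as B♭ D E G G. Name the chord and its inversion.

Reducing to letter names: Bb, D, E, G. These stack in thirds as E–G–Bb–D — an E half-diminished seventh chord.
With the fifth (Bb) in the bass, the chord is in second inversion (figured bass 4/3).

E half-diminished seventh, second inversion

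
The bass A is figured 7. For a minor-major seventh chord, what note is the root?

The figures 7 mean the root of the chord is in the bass. If A is the root of a minor-major seventh chord, the root is A (chord tones A–C–E–G#).

A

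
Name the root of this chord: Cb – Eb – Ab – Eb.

Ab

Cb, Eb, Ab are the tones of an Ab minor triad (Ab–Cb–Eb), making Ab the root.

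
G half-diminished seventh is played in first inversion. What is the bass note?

Bb

The third of G half-diminished seventh (G–Bb–Db–F) is Bb; that is the bass in first inversion.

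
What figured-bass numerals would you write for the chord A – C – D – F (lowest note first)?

4/3

The notes A, C, D, F stack in thirds as D–F–A–C — a D minor seventh chord. The bass A is the fifth, so this is second inversion: figured 4/3.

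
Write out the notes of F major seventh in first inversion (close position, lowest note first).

A, C, E, F

Spelling F major seventh: F–A–C–E. In first inversion the third is bass, giving A, C, E, F from the bottom.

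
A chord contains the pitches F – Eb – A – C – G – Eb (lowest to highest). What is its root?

The distinct letter names are F, Eb, A, C, G. Arranged as a stack of thirds they read F–A–C–Eb–G, so F is the root (an F dominant ninth chord).

F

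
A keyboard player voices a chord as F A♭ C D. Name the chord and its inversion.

D half-diminished seventh, first inversion

The distinct note names are F, Ab, C, D. Stacked in thirds they read D–F–Ab–C, which is a half-diminished seventh chord on D.
The lowest note is F, the third of the chord, so this is first inversion (figured bass 6/5).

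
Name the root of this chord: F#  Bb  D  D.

Reordering F#, Bb, D into stacked thirds gives Bb–D–F#; the bottom of that stack, Bb, is the root.

Bb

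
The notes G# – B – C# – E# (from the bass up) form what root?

C#

The distinct letter names are G#, B, C#, E#. Arranged as a stack of thirds they read C#–E#–G#–B, so C# is the root (a C# dominant seventh chord).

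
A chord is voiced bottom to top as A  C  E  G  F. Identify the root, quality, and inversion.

F major ninth, first inversion

The pitch classes A, C, E, G, F arrange in thirds as F–A–C–E–G: an F major ninth chord.
With the third (A) in the bass, the chord is in first inversion.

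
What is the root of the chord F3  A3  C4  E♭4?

F

The distinct letter names are F, A, C, Eb. Arranged as a stack of thirds they read F–A–C–Eb, so F is the root (an F dominant seventh chord).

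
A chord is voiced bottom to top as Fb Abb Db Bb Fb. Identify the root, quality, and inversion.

The pitch classes Fb, Abb, Db, Bb arrange in thirds as Bb–Db–Fb–Abb: a Bb diminished seventh chord.
The lowest note is Fb, the fifth of the chord, so this is second inversion (figured bass 4/3).

Bb diminished seventh, second inversion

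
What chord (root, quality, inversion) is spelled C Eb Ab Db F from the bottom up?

The distinct note names are C, Eb, Ab, Db, F. Stacked in thirds they read Db–F–Ab–C–Eb, which is a major ninth chord on Db.
With the seventh (C) in the bass, the chord is in third inversion.

Db major ninth, third inversion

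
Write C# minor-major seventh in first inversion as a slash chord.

C#m(maj7)/E

First inversion of C# minor-major seventh has the third (E) in the bass. As a slash chord: C#m(maj7)/E.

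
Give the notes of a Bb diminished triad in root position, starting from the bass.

Bb, Db, Fb

Spelling Bb diminished: Bb–Db–Fb. In root position the root is bass, giving Bb, Db, Fb from the bottom.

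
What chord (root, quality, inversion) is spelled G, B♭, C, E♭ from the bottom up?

The pitch classes G, Bb, C, Eb arrange in thirds as C–Eb–G–Bb: a C minor seventh chord.
The lowest note is G, the fifth of the chord, so this is second inversion (figured bass 4/3).

C minor seventh, second inversion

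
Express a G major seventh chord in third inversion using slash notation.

Third inversion of G major seventh has the seventh (F#) in the bass. As a slash chord: Gmaj7/F#.

Gmaj7/F#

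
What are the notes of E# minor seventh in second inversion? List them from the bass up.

B#, D#, E#, G#

The chord tones are E#–G#–B#–D#. With the fifth (B#) lowest for second inversion: B#, D#, E#, G#.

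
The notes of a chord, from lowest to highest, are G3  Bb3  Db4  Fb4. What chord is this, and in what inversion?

Reducing to letter names: G, Bb, Db, Fb. These stack in thirds as G–Bb–Db–Fb — a G diminished seventh chord.
The lowest note is G, the root of the chord, so this is root position (figured bass 7).

G diminished seventh, root position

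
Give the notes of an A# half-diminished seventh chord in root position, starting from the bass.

A# half-diminished seventh is A#–C#–E–G#. Root position puts the root (A#) in the bass, with the remaining tones above: A#, C#, E, G#.

A#, C#, E, G#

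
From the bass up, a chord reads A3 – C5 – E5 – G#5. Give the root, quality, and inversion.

Reducing to letter names: A, C, E, G#. These stack in thirds as A–C–E–G# — an A minor-major seventh chord.
A is the root of A minor-major seventh; root in the bass means root position (figured bass 7).

A minor-major seventh, root position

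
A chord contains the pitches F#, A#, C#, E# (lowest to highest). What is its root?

F#

F#, A#, C#, E# are the tones of an F# major seventh chord (F#–A#–C#–E#), making F# the root.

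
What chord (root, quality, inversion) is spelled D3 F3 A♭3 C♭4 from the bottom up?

D diminished seventh, root position

The pitch classes D, F, Ab, Cb arrange in thirds as D–F–Ab–Cb: a D diminished seventh chord.
The lowest note is D, the root of the chord, so this is root position (figured bass 7).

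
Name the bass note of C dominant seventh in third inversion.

Bb

In third inversion the seventh is lowest. For C dominant seventh (C–E–G–Bb) that is Bb.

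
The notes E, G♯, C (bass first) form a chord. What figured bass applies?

6

The notes E, G#, C stack in thirds as C–E–G# — a C augmented triad. The bass E is the third, so this is first inversion: figured 6.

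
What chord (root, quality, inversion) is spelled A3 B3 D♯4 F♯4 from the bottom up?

B dominant seventh, third inversion

The pitch classes A, B, D#, F# arrange in thirds as B–D#–F#–A: a B dominant seventh chord.
With the seventh (A) in the bass, the chord is in third inversion (figured bass 4/2).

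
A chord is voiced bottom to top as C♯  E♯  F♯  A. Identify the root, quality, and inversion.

The distinct note names are C#, E#, F#, A. Stacked in thirds they read F#–A–C#–E#, which is a minor-major seventh chord on F#.
With the fifth (C#) in the bass, the chord is in second inversion (figured bass 4/3).

F# minor-major seventh, second inversion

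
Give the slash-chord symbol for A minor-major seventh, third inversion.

Third inversion of A minor-major seventh has the seventh (G#) in the bass. As a slash chord: Am(maj7)/G#.

Am(maj7)/G#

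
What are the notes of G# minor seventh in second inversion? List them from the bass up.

The chord tones are G#–B–D#–F#. With the fifth (D#) lowest for second inversion: D#, F#, G#, B.

D#, F#, G#, B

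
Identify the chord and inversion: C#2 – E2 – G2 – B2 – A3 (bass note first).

A dominant ninth, first inversion

The distinct note names are C#, E, G, B, A. Stacked in thirds they read A–C#–E–G–B, which is a dominant ninth chord on A.
The lowest note is C#, the third of the chord, so this is first inversion.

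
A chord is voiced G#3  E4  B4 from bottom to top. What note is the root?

G#, E, B are the tones of an E major triad (E–G#–B), making E the root.

E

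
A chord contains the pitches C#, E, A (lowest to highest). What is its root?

The distinct letter names are C#, E, A. Arranged as a stack of thirds they read A–C#–E, so A is the root (an A major triad).

A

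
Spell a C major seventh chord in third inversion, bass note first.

B, C, E, G

The chord tones are C–E–G–B. With the seventh (B) lowest for third inversion: B, C, E, G.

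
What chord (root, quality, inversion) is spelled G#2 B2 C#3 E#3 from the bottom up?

C# dominant seventh, second inversion

The distinct note names are G#, B, C#, E#. Stacked in thirds they read C#–E#–G#–B, which is a dominant seventh chord on C#.
With the fifth (G#) in the bass, the chord is in second inversion (figured bass 4/3).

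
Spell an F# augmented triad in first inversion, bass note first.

The chord tones are F#–A#–C##. With the third (A#) lowest for first inversion: A#, C##, F#.

A#, C##, F#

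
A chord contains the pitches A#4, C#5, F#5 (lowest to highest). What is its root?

A#, C#, F# are the tones of an F# major triad (F#–A#–C#), making F# the root.

F#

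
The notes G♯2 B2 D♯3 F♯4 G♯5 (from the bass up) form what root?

The distinct letter names are G#, B, D#, F#. Arranged as a stack of thirds they read G#–B–D#–F#, so G# is the root (a G# minor seventh chord).

G#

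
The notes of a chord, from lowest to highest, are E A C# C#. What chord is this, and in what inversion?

The pitch classes E, A, C# arrange in thirds as A–C#–E: an A major triad.
The lowest note is E, the fifth of the chord, so this is second inversion (figured bass 6/4).

A major, second inversion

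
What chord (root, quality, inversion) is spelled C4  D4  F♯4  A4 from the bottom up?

D dominant seventh, third inversion

Reducing to letter names: C, D, F#, A. These stack in thirds as D–F#–A–C — a D dominant seventh chord.
With the seventh (C) in the bass, the chord is in third inversion (figured bass 4/2).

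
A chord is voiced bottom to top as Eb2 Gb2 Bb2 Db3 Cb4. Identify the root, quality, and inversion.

The pitch classes Eb, Gb, Bb, Db, Cb arrange in thirds as Cb–Eb–Gb–Bb–Db: a Cb major ninth chord.
Eb is the third of Cb major ninth; third in the bass means first inversion.

Cb major ninth, first inversion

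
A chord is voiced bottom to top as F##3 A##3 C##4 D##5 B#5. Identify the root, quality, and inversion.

B# major ninth, second inversion

Reducing to letter names: F##, A##, C##, D##, B#. These stack in thirds as B#–D##–F##–A##–C## — a B# major ninth chord.
The lowest note is F##, the fifth of the chord, so this is second inversion.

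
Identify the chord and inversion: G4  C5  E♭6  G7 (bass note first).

The distinct note names are G, C, Eb. Stacked in thirds they read C–Eb–G, which is a minor triad on C.
G is the fifth of C minor; fifth in the bass means second inversion (figured bass 6/4).

C minor, second inversion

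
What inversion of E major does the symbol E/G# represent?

first inversion

E/G# means E major with G# in the bass. G# is the third of E major (E–G#–B), so this is first inversion.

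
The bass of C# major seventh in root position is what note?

C#

In root position the root is lowest. For C# major seventh (C#–E#–G#–B#) that is C#.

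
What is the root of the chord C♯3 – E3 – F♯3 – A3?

F#

Reordering C#, E, F#, A into stacked thirds gives F#–A–C#–E; the bottom of that stack, F#, is the root.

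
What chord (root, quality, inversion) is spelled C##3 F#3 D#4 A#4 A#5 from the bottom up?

The distinct note names are C##, F#, D#, A#. Stacked in thirds they read D#–F#–A#–C##, which is a minor-major seventh chord on D#.
The lowest note is C##, the seventh of the chord, so this is third inversion (figured bass 4/2).

D# minor-major seventh, third inversion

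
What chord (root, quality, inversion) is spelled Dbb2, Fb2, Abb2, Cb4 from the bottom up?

Dbb major seventh, root position

Reducing to letter names: Dbb, Fb, Abb, Cb. These stack in thirds as Dbb–Fb–Abb–Cb — a Dbb major seventh chord.
With the root (Dbb) in the bass, the chord is in root position (figured bass 7).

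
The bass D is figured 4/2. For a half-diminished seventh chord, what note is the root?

The figures 4/2 mean the seventh of the chord is in the bass. If D is the seventh of a half-diminished seventh chord, the root is E (chord tones E–G–Bb–D).

E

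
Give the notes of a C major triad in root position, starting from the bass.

C major is C–E–G. Root position puts the root (C) in the bass, with the remaining tones above: C, E, G.

C, E, G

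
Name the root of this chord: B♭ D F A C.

Bb

Bb, D, F, A, C are the tones of a Bb major ninth chord (Bb–D–F–A–C), making Bb the root.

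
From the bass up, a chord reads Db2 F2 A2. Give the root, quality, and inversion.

Reducing to letter names: Db, F, A. These stack in thirds as Db–F–A — a Db augmented triad.
Db is the root of Db augmented; root in the bass means root position (figured bass 5/3).

Db augmented, root position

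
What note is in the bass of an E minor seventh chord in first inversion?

E minor seventh is E–G–B–D. First inversion places the third in the bass: G.

G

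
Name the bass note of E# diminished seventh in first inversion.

G#

E# diminished seventh is E#–G#–B–D. First inversion places the third in the bass: G#.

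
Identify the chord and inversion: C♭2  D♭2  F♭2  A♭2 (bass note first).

Db minor seventh, third inversion

The distinct note names are Cb, Db, Fb, Ab. Stacked in thirds they read Db–Fb–Ab–Cb, which is a minor seventh chord on Db.
With the seventh (Cb) in the bass, the chord is in third inversion (figured bass 4/2).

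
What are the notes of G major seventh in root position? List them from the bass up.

G, B, D, F#

The chord tones are G–B–D–F#. With the root (G) lowest for root position: G, B, D, F#.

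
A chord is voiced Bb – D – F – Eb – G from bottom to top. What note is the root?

Reordering Bb, D, F, Eb, G into stacked thirds gives Eb–G–Bb–D–F; the bottom of that stack, Eb, is the root.

Eb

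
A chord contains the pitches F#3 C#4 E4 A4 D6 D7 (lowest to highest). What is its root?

D

The distinct letter names are F#, C#, E, A, D. Arranged as a stack of thirds they read D–F#–A–C#–E, so D is the root (a D major ninth chord).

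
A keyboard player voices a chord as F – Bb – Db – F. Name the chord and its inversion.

The pitch classes F, Bb, Db arrange in thirds as Bb–Db–F: a Bb minor triad.
The lowest note is F, the fifth of the chord, so this is second inversion (figured bass 6/4).

Bb minor, second inversion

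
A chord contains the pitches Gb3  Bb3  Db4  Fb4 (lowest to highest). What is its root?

Gb

The distinct letter names are Gb, Bb, Db, Fb. Arranged as a stack of thirds they read Gb–Bb–Db–Fb, so Gb is the root (a Gb dominant seventh chord).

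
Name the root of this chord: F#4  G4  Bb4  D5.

F#, G, Bb, D are the tones of a G minor-major seventh chord (G–Bb–D–F#), making G the root.

G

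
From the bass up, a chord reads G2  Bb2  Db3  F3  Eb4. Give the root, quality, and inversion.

Eb dominant ninth, first inversion

The pitch classes G, Bb, Db, F, Eb arrange in thirds as Eb–G–Bb–Db–F: an Eb dominant ninth chord.
With the third (G) in the bass, the chord is in first inversion.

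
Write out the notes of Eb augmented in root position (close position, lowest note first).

The chord tones are Eb–G–B. With the root (Eb) lowest for root position: Eb, G, B.

Eb, G, B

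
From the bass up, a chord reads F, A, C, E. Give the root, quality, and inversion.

F major seventh, root position

The distinct note names are F, A, C, E. Stacked in thirds they read F–A–C–E, which is a major seventh chord on F.
F is the root of F major seventh; root in the bass means root position (figured bass 7).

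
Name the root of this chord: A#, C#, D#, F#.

The distinct letter names are A#, C#, D#, F#. Arranged as a stack of thirds they read D#–F#–A#–C#, so D# is the root (a D# minor seventh chord).

D#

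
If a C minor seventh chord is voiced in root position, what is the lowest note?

C

C minor seventh is C–Eb–G–Bb. Root position places the root in the bass: C.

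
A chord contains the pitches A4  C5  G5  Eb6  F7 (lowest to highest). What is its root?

F

A, C, G, Eb, F are the tones of an F dominant ninth chord (F–A–C–Eb–G), making F the root.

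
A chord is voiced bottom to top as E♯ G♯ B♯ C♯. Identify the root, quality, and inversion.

C# major seventh, first inversion

Reducing to letter names: E#, G#, B#, C#. These stack in thirds as C#–E#–G#–B# — a C# major seventh chord.
With the third (E#) in the bass, the chord is in first inversion (figured bass 6/5).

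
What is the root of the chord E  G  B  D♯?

E

The distinct letter names are E, G, B, D#. Arranged as a stack of thirds they read E–G–B–D#, so E is the root (an E minor-major seventh chord).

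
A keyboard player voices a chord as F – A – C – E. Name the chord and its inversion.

F major seventh, root position

The distinct note names are F, A, C, E. Stacked in thirds they read F–A–C–E, which is a major seventh chord on F.
F is the root of F major seventh; root in the bass means root position (figured bass 7).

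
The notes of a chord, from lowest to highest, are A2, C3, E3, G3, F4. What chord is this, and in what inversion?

Reducing to letter names: A, C, E, G, F. These stack in thirds as F–A–C–E–G — an F major ninth chord.
The lowest note is A, the third of the chord, so this is first inversion.

F major ninth, first inversion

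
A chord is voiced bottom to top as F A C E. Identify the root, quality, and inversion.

Reducing to letter names: F, A, C, E. These stack in thirds as F–A–C–E — an F major seventh chord.
The lowest note is F, the root of the chord, so this is root position (figured bass 7).

F major seventh, root position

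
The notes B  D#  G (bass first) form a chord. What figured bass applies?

6

The notes B, D#, G stack in thirds as G–B–D# — a G augmented triad. The bass B is the third, so this is first inversion: figured 6.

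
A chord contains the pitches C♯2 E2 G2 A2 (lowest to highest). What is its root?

A

Reordering C#, E, G, A into stacked thirds gives A–C#–E–G; the bottom of that stack, A, is the root.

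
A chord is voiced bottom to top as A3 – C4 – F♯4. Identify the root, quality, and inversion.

F# diminished, first inversion

Reducing to letter names: A, C, F#. These stack in thirds as F#–A–C — an F# diminished triad.
The lowest note is A, the third of the chord, so this is first inversion (figured bass 6).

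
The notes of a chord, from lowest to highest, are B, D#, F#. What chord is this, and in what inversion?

B major, root position

The pitch classes B, D#, F# arrange in thirds as B–D#–F#: a B major triad.
B is the root of B major; root in the bass means root position (figured bass 5/3).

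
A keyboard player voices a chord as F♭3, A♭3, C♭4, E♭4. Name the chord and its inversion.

Fb major seventh, root position

The pitch classes Fb, Ab, Cb, Eb arrange in thirds as Fb–Ab–Cb–Eb: an Fb major seventh chord.
The lowest note is Fb, the root of the chord, so this is root position (figured bass 7).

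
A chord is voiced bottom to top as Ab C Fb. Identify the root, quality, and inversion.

Fb augmented, first inversion

Reducing to letter names: Ab, C, Fb. These stack in thirds as Fb–Ab–C — an Fb augmented triad.
Ab is the third of Fb augmented; third in the bass means first inversion (figured bass 6).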